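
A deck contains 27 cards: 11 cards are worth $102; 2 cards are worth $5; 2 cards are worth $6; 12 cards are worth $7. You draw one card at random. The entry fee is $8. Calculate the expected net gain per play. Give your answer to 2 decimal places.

E[payout] = (11/27)·102 + (2/27)·5 + (2/27)·6 + (12/27)·7 = 1228/27
Expected profit = 1228/27 − 8 = 1012/27 ≈ $37.48

$37.48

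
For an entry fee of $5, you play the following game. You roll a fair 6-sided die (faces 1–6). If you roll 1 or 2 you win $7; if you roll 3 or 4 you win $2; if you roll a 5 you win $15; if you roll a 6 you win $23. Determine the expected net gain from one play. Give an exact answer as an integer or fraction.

E[payout] = (1/3)·2 + (1/3)·7 + (1/6)·15 + (1/6)·23 = 28/3
Expected profit = 28/3 − 5 = 13/3

13/3 dollars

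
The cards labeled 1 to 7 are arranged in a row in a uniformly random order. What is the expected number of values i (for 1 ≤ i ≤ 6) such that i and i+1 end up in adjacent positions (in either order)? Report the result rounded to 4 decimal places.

For each i ∈ {1,…,6}, let Xᵢ = 1 if i and i+1 are adjacent. P(Xᵢ=1) = 2·(7−1)!/7! = 2/7.
By linearity, E[ΣXᵢ] = (6)·(2/7) = 12/7.
≈ 1.7143

1.7143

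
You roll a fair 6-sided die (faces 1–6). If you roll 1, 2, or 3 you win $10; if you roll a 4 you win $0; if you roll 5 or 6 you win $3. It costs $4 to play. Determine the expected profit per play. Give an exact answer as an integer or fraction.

E[payout] = (1/6)·0 + (1/3)·3 + (1/2)·10 = 6
Expected profit = 6 − 4 = 2

$2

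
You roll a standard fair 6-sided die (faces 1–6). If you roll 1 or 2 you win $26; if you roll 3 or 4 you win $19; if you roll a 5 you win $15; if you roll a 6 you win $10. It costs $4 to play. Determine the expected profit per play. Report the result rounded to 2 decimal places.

$15.17

E[payout] = (1/6)·10 + (1/6)·15 + (1/3)·19 + (1/3)·26 = 115/6
Expected profit = 115/6 − 4 = 91/6 ≈ $15.17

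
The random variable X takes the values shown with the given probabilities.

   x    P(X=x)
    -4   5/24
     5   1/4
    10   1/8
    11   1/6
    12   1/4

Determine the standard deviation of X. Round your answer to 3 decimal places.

E[X] = 13/2, E[X²] = 313/4
Var(X) = E[X²] − (E[X])² = 313/4 − 169/4 = 36
SD(X) = √(36) ≈ 6.000

6.000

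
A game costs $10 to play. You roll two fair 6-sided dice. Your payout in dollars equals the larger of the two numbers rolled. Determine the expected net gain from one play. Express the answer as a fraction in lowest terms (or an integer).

-199/36 dollars

Distribution of the larger of the two numbers rolled: 1 w.p. 1/36, 2 w.p. 1/12, 3 w.p. 5/36, 4 w.p. 7/36, 5 w.p. 1/4, 6 w.p. 11/36
E[payout] = (1/36)·1 + (1/12)·2 + (5/36)·3 + (7/36)·4 + (1/4)·5 + (11/36)·6 = 161/36
Expected profit = 161/36 − 10 = -199/36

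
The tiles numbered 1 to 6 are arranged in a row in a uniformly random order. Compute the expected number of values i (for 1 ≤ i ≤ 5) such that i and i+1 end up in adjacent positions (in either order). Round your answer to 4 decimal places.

1.6667

For each i ∈ {1,…,5}, let Xᵢ = 1 if i and i+1 are adjacent. P(Xᵢ=1) = 2·(6−1)!/6! = 2/6.
By linearity, E[ΣXᵢ] = (5)·(2/6) = 5/3.
≈ 1.6667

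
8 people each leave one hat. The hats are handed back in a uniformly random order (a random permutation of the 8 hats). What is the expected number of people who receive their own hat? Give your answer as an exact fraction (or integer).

Let Xᵢ = 1 if person i gets their own hat. For each i, P(Xᵢ=1) = 1/8.
By linearity of expectation, E[X₁+…+X_8] = 8·(1/8) = 1.

1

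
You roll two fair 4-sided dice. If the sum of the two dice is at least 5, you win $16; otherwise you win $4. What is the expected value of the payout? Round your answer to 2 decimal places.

$11.50

E[payout] = (3/8)·4 + (5/8)·16 = 23/2
≈ $11.50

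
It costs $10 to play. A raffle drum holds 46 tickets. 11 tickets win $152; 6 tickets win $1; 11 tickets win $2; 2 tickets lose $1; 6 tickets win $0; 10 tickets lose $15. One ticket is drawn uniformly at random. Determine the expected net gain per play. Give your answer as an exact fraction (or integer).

544/23 dollars

E[payout] = (11/46)·152 + (6/46)·1 + (11/46)·2 + (2/46)·(-1) + (6/46)·0 + (10/46)·(-15) = 774/23
Expected profit = 774/23 − 10 = 544/23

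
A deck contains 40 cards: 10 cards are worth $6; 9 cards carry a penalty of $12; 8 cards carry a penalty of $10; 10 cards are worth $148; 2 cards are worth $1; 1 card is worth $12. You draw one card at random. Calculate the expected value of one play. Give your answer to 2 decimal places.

E[payout] = (10/40)·6 + (9/40)·(-12) + (8/40)·(-10) + (10/40)·148 + (2/40)·1 + (1/40)·12 = 683/20
≈ $34.15

$34.15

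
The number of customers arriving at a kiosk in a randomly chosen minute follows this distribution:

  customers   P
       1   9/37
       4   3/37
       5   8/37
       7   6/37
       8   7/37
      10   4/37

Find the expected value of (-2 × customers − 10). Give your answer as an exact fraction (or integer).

-768/37

E[-2x-10] = (9/37)·(-12) + (3/37)·(-18) + (8/37)·(-20) + (6/37)·(-24) + (7/37)·(-26) + (4/37)·(-30)
     = -768/37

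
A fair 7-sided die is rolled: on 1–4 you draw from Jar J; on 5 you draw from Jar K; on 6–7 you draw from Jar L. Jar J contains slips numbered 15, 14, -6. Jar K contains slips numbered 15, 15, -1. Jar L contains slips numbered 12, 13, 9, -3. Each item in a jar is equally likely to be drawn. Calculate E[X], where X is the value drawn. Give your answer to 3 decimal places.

E[X | Jar J] = (15 + 14 − 6)/3 = 23/3
E[X | Jar K] = (15 + 15 − 1)/3 = 29/3
E[X | Jar L] = (12 + 13 + 9 − 3)/4 = 31/4
E[X] = (4/7)·23/3 + (1/7)·29/3 + (2/7)·31/4 = 335/42 ≈ 7.976

7.976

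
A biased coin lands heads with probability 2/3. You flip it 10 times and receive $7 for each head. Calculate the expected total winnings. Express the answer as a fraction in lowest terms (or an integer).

E[#heads] = 10·2/3 = 20/3 (linearity over flips).
E[winnings] = 7·20/3 = 140/3.

140/3 dollars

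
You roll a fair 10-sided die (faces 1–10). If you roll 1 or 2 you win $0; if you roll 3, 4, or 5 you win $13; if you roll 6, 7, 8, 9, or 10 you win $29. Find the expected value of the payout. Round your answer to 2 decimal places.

E[payout] = (1/5)·0 + (3/10)·13 + (1/2)·29 = 92/5
≈ $18.40

$18.40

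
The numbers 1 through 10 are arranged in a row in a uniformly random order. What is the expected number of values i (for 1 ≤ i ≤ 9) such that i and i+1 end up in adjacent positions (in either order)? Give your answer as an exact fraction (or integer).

9/5

For each i ∈ {1,…,9}, let Xᵢ = 1 if i and i+1 are adjacent. P(Xᵢ=1) = 2·(10−1)!/10! = 2/10.
By linearity, E[ΣXᵢ] = (9)·(2/10) = 9/5.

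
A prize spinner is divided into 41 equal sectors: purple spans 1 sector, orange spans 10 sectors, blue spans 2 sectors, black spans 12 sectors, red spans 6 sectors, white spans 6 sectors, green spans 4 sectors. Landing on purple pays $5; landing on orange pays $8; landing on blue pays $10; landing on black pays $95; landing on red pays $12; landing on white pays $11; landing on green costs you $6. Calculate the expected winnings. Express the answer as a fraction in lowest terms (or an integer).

E[payout] = (1/41)·5 + (10/41)·8 + (2/41)·10 + (12/41)·95 + (6/41)·12 + (6/41)·11 + (4/41)·(-6) = 1359/41

1359/41 dollars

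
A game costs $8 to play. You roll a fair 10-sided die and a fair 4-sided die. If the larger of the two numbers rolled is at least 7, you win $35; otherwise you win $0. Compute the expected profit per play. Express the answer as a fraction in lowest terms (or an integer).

E[payout] = (3/5)·0 + (2/5)·35 = 14
Expected profit = 14 − 8 = 6

$6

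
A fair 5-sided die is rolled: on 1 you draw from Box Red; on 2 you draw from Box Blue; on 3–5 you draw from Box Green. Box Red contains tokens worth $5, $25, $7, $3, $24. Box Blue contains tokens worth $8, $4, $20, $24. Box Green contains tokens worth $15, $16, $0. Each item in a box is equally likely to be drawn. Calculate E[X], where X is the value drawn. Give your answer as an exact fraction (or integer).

289/25 dollars

E[X | Box Red] = (5 + 25 + 7 + 3 + 24)/5 = 64/5
E[X | Box Blue] = (8 + 4 + 20 + 24)/4 = 14
E[X | Box Green] = (15 + 16 + 0)/3 = 31/3
E[X] = (1/5)·64/5 + (1/5)·14 + (3/5)·31/3 = 289/25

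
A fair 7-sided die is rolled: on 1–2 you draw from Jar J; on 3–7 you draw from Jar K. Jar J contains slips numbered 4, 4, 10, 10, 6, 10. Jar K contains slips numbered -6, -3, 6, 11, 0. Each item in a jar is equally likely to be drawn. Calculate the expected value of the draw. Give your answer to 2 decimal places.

3.24

E[X | Jar J] = (4 + 4 + 10 + 10 + 6 + 10)/6 = 22/3
E[X | Jar K] = (-6 − 3 + 6 + 11 + 0)/5 = 8/5
E[X] = (2/7)·22/3 + (5/7)·8/5 = 68/21 ≈ 3.24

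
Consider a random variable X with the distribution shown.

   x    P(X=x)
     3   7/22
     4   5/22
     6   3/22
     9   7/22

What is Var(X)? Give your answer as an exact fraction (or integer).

778/121

E[X] = (7/22)·3 + (5/22)·4 + (3/22)·6 + (7/22)·9 = 61/11
E[X²] = (7/22)·9 + (5/22)·16 + (3/22)·36 + (7/22)·81 = 409/11
Var(X) = 409/11 − (61/11)² = 778/121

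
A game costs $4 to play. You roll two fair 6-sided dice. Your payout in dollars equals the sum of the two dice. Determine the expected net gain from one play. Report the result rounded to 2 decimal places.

$3.00

Distribution of the sum of the two dice: 2 w.p. 1/36, 3 w.p. 1/18, 4 w.p. 1/12, 5 w.p. 1/9, 6 w.p. 5/36, 7 w.p. 1/6, …
E[payout] = (1/36)·2 + (1/18)·3 + (1/12)·4 + (1/9)·5 + (5/36)·6 + (1/6)·7 + (5/36)·8 + (1/9)·9 + (1/12)·10 + (1/18)·11 + (1/36)·12 = 7
Expected profit = 7 − 4 = 3 ≈ $3.00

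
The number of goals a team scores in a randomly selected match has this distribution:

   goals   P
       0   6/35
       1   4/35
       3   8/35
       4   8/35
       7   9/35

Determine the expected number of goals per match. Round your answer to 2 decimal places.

E[X] = (6/35)·0 + (4/35)·1 + (8/35)·3 + (8/35)·4 + (9/35)·7
     = 123/35 ≈ 3.51

3.51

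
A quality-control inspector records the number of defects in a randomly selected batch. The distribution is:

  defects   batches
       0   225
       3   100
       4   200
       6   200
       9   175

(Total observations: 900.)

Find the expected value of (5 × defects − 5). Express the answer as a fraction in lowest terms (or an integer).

Total = 900, so P(defects=0) = 225/900, etc.
E[5x-5] = (1/4)·(-5) + (1/9)·10 + (2/9)·15 + (2/9)·25 + (7/36)·40
     = 595/36

595/36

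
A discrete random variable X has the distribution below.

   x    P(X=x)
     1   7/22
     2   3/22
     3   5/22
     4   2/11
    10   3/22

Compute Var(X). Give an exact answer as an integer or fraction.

E[X] = (7/22)·1 + (3/22)·2 + (5/22)·3 + (2/11)·4 + (3/22)·10 = 37/11
E[X²] = (7/22)·1 + (3/22)·4 + (5/22)·9 + (2/11)·16 + (3/22)·100 = 214/11
Var(X) = 214/11 − (37/11)² = 985/121

985/121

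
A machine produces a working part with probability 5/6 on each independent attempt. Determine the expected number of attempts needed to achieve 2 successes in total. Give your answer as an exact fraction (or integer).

12/5

By linearity (sum of 2 independent geometric waits), E[trials] = 2/p = 2/(5/6) = 12/5.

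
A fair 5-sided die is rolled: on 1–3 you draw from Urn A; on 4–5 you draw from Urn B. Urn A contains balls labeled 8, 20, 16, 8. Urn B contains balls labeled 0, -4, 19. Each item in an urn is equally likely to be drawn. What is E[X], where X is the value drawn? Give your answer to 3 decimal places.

E[X | Urn A] = (8 + 20 + 16 + 8)/4 = 13
E[X | Urn B] = (0 − 4 + 19)/3 = 5
E[X] = (3/5)·13 + (2/5)·5 = 49/5 ≈ 9.800

9.800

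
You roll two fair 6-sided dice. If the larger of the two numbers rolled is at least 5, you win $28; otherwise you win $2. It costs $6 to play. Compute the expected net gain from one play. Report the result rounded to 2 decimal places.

$10.44

E[payout] = (4/9)·2 + (5/9)·28 = 148/9
Expected profit = 148/9 − 6 = 94/9 ≈ $10.44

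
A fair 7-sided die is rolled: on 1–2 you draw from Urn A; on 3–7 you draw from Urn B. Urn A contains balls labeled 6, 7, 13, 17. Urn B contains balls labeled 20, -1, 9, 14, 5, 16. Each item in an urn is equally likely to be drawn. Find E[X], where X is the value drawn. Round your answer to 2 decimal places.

10.57

E[X | Urn A] = (6 + 7 + 13 + 17)/4 = 43/4
E[X | Urn B] = (20 − 1 + 9 + 14 + 5 + 16)/6 = 21/2
E[X] = (2/7)·43/4 + (5/7)·21/2 = 74/7 ≈ 10.57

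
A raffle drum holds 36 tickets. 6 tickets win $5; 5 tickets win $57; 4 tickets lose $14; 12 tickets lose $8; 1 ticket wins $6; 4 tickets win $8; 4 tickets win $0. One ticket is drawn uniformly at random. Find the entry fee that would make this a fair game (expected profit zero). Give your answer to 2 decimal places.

E[payout] = (6/36)·5 + (5/36)·57 + (4/36)·(-14) + (12/36)·(-8) + (1/36)·6 + (4/36)·8 + (4/36)·0 = 67/12
Fair fee = E[payout] = 67/12 ≈ $5.58

$5.58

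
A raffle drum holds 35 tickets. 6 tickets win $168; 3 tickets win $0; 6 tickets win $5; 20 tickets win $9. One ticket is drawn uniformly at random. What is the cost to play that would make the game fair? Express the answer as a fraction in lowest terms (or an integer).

174/5 dollars

E[payout] = (6/35)·168 + (3/35)·0 + (6/35)·5 + (20/35)·9 = 174/5
Fair fee = E[payout] = 174/5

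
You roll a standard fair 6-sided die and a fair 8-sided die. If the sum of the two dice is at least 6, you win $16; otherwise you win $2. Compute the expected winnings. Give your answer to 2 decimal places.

E[payout] = (5/24)·2 + (19/24)·16 = 157/12
≈ $13.08

$13.08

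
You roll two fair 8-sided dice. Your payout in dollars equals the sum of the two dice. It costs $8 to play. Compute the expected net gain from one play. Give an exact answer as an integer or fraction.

Distribution of the sum of the two dice: 2 w.p. 1/64, 3 w.p. 1/32, 4 w.p. 3/64, 5 w.p. 1/16, 6 w.p. 5/64, 7 w.p. 3/32, …
E[payout] = (1/64)·2 + (1/32)·3 + (3/64)·4 + (1/16)·5 + (5/64)·6 + (3/32)·7 + (7/64)·8 + (1/8)·9 + (7/64)·10 + (3/32)·11 + (5/64)·12 + (1/16)·13 + (3/64)·14 + (1/32)·15 + (1/64)·16 = 9
Expected profit = 9 − 8 = 1

$1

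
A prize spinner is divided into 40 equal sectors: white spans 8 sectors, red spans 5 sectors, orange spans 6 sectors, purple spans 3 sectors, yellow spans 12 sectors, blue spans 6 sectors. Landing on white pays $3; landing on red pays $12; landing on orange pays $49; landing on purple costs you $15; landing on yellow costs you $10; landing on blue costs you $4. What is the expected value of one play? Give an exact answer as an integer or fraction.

E[payout] = (8/40)·3 + (5/40)·12 + (6/40)·49 + (3/40)·(-15) + (12/40)·(-10) + (6/40)·(-4) = 189/40

189/40 dollars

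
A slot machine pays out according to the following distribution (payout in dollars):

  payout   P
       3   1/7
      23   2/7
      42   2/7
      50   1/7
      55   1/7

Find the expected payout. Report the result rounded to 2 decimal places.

E[X] = (1/7)·3 + (2/7)·23 + (2/7)·42 + (1/7)·50 + (1/7)·55
     = 34 ≈ 34.00

$34.00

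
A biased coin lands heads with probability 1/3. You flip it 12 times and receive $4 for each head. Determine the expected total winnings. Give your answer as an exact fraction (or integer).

$16

E[#heads] = 12·1/3 = 4 (linearity over flips).
E[winnings] = 4·4 = 16.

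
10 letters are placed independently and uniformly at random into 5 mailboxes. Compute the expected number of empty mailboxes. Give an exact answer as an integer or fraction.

1048576/1953125

Let Xⱼ=1 if mailbox j is empty. P(Xⱼ=1) = ((5-1)/5)^10 = 1048576/9765625.
By linearity, E[#empty] = 5·1048576/9765625 = 1048576/1953125.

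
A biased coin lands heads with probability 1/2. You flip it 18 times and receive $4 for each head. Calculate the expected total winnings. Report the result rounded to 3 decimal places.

$36.000

E[#heads] = 18·1/2 = 9 (linearity over flips).
E[winnings] = 4·9 = 36.
≈ 36.000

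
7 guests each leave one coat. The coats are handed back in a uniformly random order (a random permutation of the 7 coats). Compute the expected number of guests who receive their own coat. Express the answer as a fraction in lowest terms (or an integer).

Let Xᵢ = 1 if person i gets their own coat. For each i, P(Xᵢ=1) = 1/7.
By linearity of expectation, E[X₁+…+X_7] = 7·(1/7) = 1.

1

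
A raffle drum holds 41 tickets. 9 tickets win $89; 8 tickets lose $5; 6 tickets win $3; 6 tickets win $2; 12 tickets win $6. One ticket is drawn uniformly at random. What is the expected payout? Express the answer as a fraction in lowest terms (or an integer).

863/41 dollars

E[payout] = (9/41)·89 + (8/41)·(-5) + (6/41)·3 + (6/41)·2 + (12/41)·6 = 863/41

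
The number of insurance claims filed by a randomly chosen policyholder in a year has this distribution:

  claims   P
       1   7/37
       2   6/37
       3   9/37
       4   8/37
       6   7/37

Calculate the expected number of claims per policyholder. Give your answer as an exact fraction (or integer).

120/37

E[X] = (7/37)·1 + (6/37)·2 + (9/37)·3 + (8/37)·4 + (7/37)·6
     = 120/37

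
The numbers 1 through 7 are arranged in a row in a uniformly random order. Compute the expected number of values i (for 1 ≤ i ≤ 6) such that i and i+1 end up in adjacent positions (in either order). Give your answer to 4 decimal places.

For each i ∈ {1,…,6}, let Xᵢ = 1 if i and i+1 are adjacent. P(Xᵢ=1) = 2·(7−1)!/7! = 2/7.
By linearity, E[ΣXᵢ] = (6)·(2/7) = 12/7.
≈ 1.7143

1.7143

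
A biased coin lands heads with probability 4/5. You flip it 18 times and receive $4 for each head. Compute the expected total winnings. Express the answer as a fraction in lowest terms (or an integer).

E[#heads] = 18·4/5 = 72/5 (linearity over flips).
E[winnings] = 4·72/5 = 288/5.

288/5 dollars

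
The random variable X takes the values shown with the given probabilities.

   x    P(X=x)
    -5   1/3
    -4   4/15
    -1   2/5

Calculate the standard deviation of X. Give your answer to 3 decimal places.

E[X] = -47/15, E[X²] = 13
Var(X) = E[X²] − (E[X])² = 13 − 2209/225 = 716/225
SD(X) = √(716/225) ≈ 1.784

1.784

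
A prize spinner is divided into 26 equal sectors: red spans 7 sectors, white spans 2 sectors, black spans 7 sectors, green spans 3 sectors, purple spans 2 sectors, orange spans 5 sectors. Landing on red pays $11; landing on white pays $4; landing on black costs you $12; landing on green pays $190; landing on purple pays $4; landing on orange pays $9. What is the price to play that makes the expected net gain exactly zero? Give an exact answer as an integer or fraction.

E[payout] = (7/26)·11 + (2/26)·4 + (7/26)·(-12) + (3/26)·190 + (2/26)·4 + (5/26)·9 = 24
Fair fee = E[payout] = 24

$24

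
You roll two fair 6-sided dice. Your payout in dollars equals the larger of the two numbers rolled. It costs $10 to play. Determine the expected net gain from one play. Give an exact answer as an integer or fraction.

Distribution of the larger of the two numbers rolled: 1 w.p. 1/36, 2 w.p. 1/12, 3 w.p. 5/36, 4 w.p. 7/36, 5 w.p. 1/4, 6 w.p. 11/36
E[payout] = (1/36)·1 + (1/12)·2 + (5/36)·3 + (7/36)·4 + (1/4)·5 + (11/36)·6 = 161/36
Expected profit = 161/36 − 10 = -199/36

-199/36 dollars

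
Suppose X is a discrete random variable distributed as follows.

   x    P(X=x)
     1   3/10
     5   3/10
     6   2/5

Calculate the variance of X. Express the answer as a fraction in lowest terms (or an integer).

114/25

E[X] = (3/10)·1 + (3/10)·5 + (2/5)·6 = 21/5
E[X²] = (3/10)·1 + (3/10)·25 + (2/5)·36 = 111/5
Var(X) = 111/5 − (21/5)² = 114/25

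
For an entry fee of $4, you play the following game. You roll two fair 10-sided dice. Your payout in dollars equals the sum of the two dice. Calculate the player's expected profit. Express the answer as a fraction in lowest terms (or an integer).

Distribution of the sum of the two dice: 2 w.p. 1/100, 3 w.p. 1/50, 4 w.p. 3/100, 5 w.p. 1/25, 6 w.p. 1/20, 7 w.p. 3/50, …
E[payout] = (1/100)·2 + (1/50)·3 + (3/100)·4 + (1/25)·5 + (1/20)·6 + (3/50)·7 + (7/100)·8 + (2/25)·9 + (9/100)·10 + (1/10)·11 + (9/100)·12 + (2/25)·13 + (7/100)·14 + (3/50)·15 + (1/20)·16 + (1/25)·17 + (3/100)·18 + (1/50)·19 + (1/100)·20 = 11
Expected profit = 11 − 4 = 7

$7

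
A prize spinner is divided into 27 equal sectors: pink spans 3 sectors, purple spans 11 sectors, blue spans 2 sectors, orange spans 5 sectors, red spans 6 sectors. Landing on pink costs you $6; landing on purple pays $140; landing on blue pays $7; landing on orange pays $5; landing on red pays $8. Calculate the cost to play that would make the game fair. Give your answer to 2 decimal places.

E[payout] = (3/27)·(-6) + (11/27)·140 + (2/27)·7 + (5/27)·5 + (6/27)·8 = 1609/27
Fair fee = E[payout] = 1609/27 ≈ $59.59

$59.59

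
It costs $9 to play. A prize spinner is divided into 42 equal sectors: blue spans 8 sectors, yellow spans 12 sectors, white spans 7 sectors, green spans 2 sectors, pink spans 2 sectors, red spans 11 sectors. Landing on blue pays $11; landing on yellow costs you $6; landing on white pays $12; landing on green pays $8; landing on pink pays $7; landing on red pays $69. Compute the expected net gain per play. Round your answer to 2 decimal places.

$12.17

E[payout] = (8/42)·11 + (12/42)·(-6) + (7/42)·12 + (2/42)·8 + (2/42)·7 + (11/42)·69 = 127/6
Expected profit = 127/6 − 9 = 73/6 ≈ $12.17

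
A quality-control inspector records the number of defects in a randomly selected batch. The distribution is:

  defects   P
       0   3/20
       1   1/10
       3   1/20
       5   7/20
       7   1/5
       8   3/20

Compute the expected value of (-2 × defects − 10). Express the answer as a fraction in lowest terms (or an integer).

E[-2x-10] = (3/20)·(-10) + (1/10)·(-12) + (1/20)·(-16) + (7/20)·(-20) + (1/5)·(-24) + (3/20)·(-26)
     = -96/5

-96/5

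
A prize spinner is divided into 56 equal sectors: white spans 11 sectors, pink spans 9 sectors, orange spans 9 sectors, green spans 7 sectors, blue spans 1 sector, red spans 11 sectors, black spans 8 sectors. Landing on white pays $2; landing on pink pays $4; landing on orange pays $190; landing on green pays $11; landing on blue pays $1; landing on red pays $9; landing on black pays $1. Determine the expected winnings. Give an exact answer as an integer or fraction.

279/8 dollars

E[payout] = (11/56)·2 + (9/56)·4 + (9/56)·190 + (7/56)·11 + (1/56)·1 + (11/56)·9 + (8/56)·1 = 279/8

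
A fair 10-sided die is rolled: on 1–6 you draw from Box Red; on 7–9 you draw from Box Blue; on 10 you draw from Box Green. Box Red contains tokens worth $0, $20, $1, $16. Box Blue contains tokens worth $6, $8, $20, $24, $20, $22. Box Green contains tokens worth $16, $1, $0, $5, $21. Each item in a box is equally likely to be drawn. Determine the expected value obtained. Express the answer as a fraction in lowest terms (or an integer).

1141/100 dollars

E[X | Box Red] = (0 + 20 + 1 + 16)/4 = 37/4
E[X | Box Blue] = (6 + 8 + 20 + 24 + 20 + 22)/6 = 50/3
E[X | Box Green] = (16 + 1 + 0 + 5 + 21)/5 = 43/5
E[X] = (3/5)·37/4 + (3/10)·50/3 + (1/10)·43/5 = 1141/100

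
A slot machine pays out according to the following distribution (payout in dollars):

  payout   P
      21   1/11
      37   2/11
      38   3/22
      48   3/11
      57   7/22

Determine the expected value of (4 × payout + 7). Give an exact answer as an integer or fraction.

E[4x+7] = (1/11)·91 + (2/11)·155 + (3/22)·159 + (3/11)·199 + (7/22)·235
     = 2059/11

2059/11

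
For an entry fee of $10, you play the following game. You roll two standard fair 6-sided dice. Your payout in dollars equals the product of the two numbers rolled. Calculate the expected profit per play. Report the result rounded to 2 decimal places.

Distribution of the product of the two numbers rolled: 1 w.p. 1/36, 2 w.p. 1/18, 3 w.p. 1/18, 4 w.p. 1/12, 5 w.p. 1/18, 6 w.p. 1/9, …
E[payout] = (1/36)·1 + (1/18)·2 + (1/18)·3 + (1/12)·4 + (1/18)·5 + (1/9)·6 + (1/18)·8 + (1/36)·9 + (1/18)·10 + (1/9)·12 + (1/18)·15 + (1/36)·16 + (1/18)·18 + (1/18)·20 + (1/18)·24 + (1/36)·25 + (1/18)·30 + (1/36)·36 = 49/4
Expected profit = 49/4 − 10 = 9/4 ≈ $2.25

$2.25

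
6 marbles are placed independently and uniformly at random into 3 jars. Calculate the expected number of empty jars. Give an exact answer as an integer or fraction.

Let Xⱼ=1 if jar j is empty. P(Xⱼ=1) = ((3-1)/3)^6 = 64/729.
By linearity, E[#empty] = 3·64/729 = 64/243.

64/243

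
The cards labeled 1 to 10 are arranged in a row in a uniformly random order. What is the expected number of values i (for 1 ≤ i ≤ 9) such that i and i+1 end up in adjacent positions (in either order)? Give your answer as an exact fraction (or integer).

For each i ∈ {1,…,9}, let Xᵢ = 1 if i and i+1 are adjacent. P(Xᵢ=1) = 2·(10−1)!/10! = 2/10.
By linearity, E[ΣXᵢ] = (9)·(2/10) = 9/5.

9/5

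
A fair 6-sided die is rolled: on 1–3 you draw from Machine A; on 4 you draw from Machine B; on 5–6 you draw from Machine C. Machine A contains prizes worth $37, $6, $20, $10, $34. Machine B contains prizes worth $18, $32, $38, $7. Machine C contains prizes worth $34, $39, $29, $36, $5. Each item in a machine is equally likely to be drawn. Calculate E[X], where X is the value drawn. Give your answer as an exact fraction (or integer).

E[X | Machine A] = (37 + 6 + 20 + 10 + 34)/5 = 107/5
E[X | Machine B] = (18 + 32 + 38 + 7)/4 = 95/4
E[X | Machine C] = (34 + 39 + 29 + 36 + 5)/5 = 143/5
E[X] = (1/2)·107/5 + (1/6)·95/4 + (1/3)·143/5 = 2903/120

2903/120 dollars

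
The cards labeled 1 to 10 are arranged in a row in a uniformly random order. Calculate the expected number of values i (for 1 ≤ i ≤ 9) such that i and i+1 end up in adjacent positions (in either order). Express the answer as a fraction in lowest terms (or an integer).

For each i ∈ {1,…,9}, let Xᵢ = 1 if i and i+1 are adjacent. P(Xᵢ=1) = 2·(10−1)!/10! = 2/10.
By linearity, E[ΣXᵢ] = (9)·(2/10) = 9/5.

9/5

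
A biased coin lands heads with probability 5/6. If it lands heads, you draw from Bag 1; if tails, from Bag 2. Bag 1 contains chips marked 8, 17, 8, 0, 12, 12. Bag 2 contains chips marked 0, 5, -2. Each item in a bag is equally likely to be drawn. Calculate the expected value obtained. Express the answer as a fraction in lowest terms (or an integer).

97/12

E[X | Bag 1] = (8 + 17 + 8 + 0 + 12 + 12)/6 = 19/2
E[X | Bag 2] = (0 + 5 − 2)/3 = 1
E[X] = (5/6)·19/2 + (1/6)·1 = 97/12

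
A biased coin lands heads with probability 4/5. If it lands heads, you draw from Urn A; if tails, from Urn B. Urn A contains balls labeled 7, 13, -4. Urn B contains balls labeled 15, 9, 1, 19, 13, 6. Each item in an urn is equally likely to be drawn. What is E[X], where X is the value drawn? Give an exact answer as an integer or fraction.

E[X | Urn A] = (7 + 13 − 4)/3 = 16/3
E[X | Urn B] = (15 + 9 + 1 + 19 + 13 + 6)/6 = 21/2
E[X] = (4/5)·16/3 + (1/5)·21/2 = 191/30

191/30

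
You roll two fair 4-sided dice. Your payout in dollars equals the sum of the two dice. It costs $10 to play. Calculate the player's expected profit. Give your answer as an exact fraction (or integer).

-$5

Distribution of the sum of the two dice: 2 w.p. 1/16, 3 w.p. 1/8, 4 w.p. 3/16, 5 w.p. 1/4, 6 w.p. 3/16, 7 w.p. 1/8, …
E[payout] = (1/16)·2 + (1/8)·3 + (3/16)·4 + (1/4)·5 + (3/16)·6 + (1/8)·7 + (1/16)·8 = 5
Expected profit = 5 − 10 = -5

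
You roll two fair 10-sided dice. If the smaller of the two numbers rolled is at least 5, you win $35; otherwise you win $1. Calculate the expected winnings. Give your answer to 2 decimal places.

$13.24

E[payout] = (16/25)·1 + (9/25)·35 = 331/25
≈ $13.24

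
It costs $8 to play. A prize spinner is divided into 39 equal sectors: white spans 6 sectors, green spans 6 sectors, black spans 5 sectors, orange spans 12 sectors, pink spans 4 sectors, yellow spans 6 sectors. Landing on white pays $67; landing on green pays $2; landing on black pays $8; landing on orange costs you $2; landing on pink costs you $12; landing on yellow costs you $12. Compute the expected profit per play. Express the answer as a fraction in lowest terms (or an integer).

-2/39 dollars

E[payout] = (6/39)·67 + (6/39)·2 + (5/39)·8 + (12/39)·(-2) + (4/39)·(-12) + (6/39)·(-12) = 310/39
Expected profit = 310/39 − 8 = -2/39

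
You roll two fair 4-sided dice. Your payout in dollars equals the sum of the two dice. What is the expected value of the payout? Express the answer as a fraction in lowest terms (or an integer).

Distribution of the sum of the two dice: 2 w.p. 1/16, 3 w.p. 1/8, 4 w.p. 3/16, 5 w.p. 1/4, 6 w.p. 3/16, 7 w.p. 1/8, …
E[payout] = (1/16)·2 + (1/8)·3 + (3/16)·4 + (1/4)·5 + (3/16)·6 + (1/8)·7 + (1/16)·8 = 5

$5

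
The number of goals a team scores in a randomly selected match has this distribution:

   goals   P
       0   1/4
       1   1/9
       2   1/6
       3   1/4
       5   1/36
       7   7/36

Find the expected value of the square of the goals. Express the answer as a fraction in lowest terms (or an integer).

53/4

E[X²] = (1/4)·0 + (1/9)·1 + (1/6)·4 + (1/4)·9 + (1/36)·25 + (7/36)·49
     = 53/4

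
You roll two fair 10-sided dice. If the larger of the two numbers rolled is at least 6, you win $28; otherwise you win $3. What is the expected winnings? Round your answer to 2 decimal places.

$21.75

E[payout] = (1/4)·3 + (3/4)·28 = 87/4
≈ $21.75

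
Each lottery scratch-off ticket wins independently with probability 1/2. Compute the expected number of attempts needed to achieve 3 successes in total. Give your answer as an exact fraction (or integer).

6

By linearity (sum of 3 independent geometric waits), E[trials] = 3/p = 3/(1/2) = 6.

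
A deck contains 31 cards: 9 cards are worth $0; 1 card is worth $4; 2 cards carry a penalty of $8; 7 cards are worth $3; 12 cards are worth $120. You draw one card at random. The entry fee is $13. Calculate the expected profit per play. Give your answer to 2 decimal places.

E[payout] = (9/31)·0 + (1/31)·4 + (2/31)·(-8) + (7/31)·3 + (12/31)·120 = 1449/31
Expected profit = 1449/31 − 13 = 1046/31 ≈ $33.74

$33.74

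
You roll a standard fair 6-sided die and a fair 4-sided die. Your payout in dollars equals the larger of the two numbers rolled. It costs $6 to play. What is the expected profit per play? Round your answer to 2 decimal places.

-$2.08

Distribution of the larger of the two numbers rolled: 1 w.p. 1/24, 2 w.p. 1/8, 3 w.p. 5/24, 4 w.p. 7/24, 5 w.p. 1/6, 6 w.p. 1/6
E[payout] = (1/24)·1 + (1/8)·2 + (5/24)·3 + (7/24)·4 + (1/6)·5 + (1/6)·6 = 47/12
Expected profit = 47/12 − 6 = -25/12 ≈ -$2.08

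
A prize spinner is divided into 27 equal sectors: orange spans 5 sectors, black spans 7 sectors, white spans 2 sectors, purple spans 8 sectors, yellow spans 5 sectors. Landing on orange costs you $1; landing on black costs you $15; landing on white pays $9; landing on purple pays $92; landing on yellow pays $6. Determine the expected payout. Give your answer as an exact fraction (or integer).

E[payout] = (5/27)·(-1) + (7/27)·(-15) + (2/27)·9 + (8/27)·92 + (5/27)·6 = 674/27

674/27 dollars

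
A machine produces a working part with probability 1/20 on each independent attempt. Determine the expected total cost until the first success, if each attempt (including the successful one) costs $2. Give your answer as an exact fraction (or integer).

E[#attempts] = 1/p = 20; E[cost] = 2·20 = 40.

$40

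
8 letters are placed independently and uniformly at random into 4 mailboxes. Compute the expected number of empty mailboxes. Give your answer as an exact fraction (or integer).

Let Xⱼ=1 if mailbox j is empty. P(Xⱼ=1) = ((4-1)/4)^8 = 6561/65536.
By linearity, E[#empty] = 4·6561/65536 = 6561/16384.

6561/16384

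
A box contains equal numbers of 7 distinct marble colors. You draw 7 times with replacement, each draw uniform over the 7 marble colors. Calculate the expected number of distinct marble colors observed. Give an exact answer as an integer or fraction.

Let Xⱼ=1 if type j appears at least once. P(Xⱼ=1) = 1 − ((7−1)/7)^7 = 543607/823543.
E[#distinct] = 7·543607/823543 = 543607/117649.

543607/117649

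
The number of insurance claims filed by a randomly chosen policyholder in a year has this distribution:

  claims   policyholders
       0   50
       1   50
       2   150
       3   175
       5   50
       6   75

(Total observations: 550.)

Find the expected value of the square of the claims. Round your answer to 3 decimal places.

Total = 550, so P(claims=0) = 50/550, etc.
E[X²] = (1/11)·0 + (1/11)·1 + (3/11)·4 + (7/22)·9 + (1/11)·25 + (3/22)·36
     = 247/22 ≈ 11.227

11.227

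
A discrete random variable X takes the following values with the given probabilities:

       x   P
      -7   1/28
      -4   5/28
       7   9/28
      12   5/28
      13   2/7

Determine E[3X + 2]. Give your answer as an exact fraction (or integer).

164/7

E[3x+2] = (1/28)·(-19) + (5/28)·(-10) + (9/28)·23 + (5/28)·38 + (2/7)·41
     = 164/7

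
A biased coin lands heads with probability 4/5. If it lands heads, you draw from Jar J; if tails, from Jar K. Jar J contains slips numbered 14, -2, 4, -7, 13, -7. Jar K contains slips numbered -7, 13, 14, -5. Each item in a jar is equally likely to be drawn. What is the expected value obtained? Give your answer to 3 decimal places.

2.750

E[X | Jar J] = (14 − 2 + 4 − 7 + 13 − 7)/6 = 5/2
E[X | Jar K] = (-7 + 13 + 14 − 5)/4 = 15/4
E[X] = (4/5)·5/2 + (1/5)·15/4 = 11/4 ≈ 2.750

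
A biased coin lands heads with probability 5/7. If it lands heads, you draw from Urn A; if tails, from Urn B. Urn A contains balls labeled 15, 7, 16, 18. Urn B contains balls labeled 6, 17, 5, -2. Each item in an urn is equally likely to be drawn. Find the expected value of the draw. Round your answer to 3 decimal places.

E[X | Urn A] = (15 + 7 + 16 + 18)/4 = 14
E[X | Urn B] = (6 + 17 + 5 − 2)/4 = 13/2
E[X] = (5/7)·14 + (2/7)·13/2 = 83/7 ≈ 11.857

11.857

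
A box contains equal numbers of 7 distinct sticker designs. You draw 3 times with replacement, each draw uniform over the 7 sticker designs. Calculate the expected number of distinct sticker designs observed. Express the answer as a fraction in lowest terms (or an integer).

127/49

Let Xⱼ=1 if type j appears at least once. P(Xⱼ=1) = 1 − ((7−1)/7)^3 = 127/343.
E[#distinct] = 7·127/343 = 127/49.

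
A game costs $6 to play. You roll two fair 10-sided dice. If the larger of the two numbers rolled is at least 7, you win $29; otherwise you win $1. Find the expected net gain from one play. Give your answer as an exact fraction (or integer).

E[payout] = (9/25)·1 + (16/25)·29 = 473/25
Expected profit = 473/25 − 6 = 323/25

323/25 dollars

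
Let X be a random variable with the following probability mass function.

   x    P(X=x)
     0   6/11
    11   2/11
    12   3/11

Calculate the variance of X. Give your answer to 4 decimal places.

E[X] = (6/11)·0 + (2/11)·11 + (3/11)·12 = 58/11
E[X²] = (6/11)·0 + (2/11)·121 + (3/11)·144 = 674/11
Var(X) = 674/11 − (58/11)² = 4050/121 ≈ 33.4711

33.4711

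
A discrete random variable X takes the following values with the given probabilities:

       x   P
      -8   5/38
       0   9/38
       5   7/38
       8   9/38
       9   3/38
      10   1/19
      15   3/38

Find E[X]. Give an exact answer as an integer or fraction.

159/38

E[X] = (5/38)·(-8) + (9/38)·0 + (7/38)·5 + (9/38)·8 + (3/38)·9 + (1/19)·10 + (3/38)·15
     = 159/38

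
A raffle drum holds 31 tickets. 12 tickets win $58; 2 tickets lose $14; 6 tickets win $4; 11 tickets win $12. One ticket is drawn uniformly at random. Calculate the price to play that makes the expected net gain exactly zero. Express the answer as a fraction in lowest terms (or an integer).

E[payout] = (12/31)·58 + (2/31)·(-14) + (6/31)·4 + (11/31)·12 = 824/31
Fair fee = E[payout] = 824/31

824/31 dollars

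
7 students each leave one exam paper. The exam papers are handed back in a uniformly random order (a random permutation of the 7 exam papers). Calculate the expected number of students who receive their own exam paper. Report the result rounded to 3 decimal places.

1.000

Let Xᵢ = 1 if person i gets their own exam paper. For each i, P(Xᵢ=1) = 1/7.
By linearity of expectation, E[X₁+…+X_7] = 7·(1/7) = 1.
≈ 1.000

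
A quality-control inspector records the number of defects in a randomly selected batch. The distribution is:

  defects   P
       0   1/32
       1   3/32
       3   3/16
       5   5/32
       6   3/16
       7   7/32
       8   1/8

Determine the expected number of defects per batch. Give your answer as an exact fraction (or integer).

E[X] = (1/32)·0 + (3/32)·1 + (3/16)·3 + (5/32)·5 + (3/16)·6 + (7/32)·7 + (1/8)·8
     = 163/32

163/32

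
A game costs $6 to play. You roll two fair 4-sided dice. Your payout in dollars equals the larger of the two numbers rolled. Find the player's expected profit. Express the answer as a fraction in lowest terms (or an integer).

Distribution of the larger of the two numbers rolled: 1 w.p. 1/16, 2 w.p. 3/16, 3 w.p. 5/16, 4 w.p. 7/16
E[payout] = (1/16)·1 + (3/16)·2 + (5/16)·3 + (7/16)·4 = 25/8
Expected profit = 25/8 − 6 = -23/8

-23/8 dollars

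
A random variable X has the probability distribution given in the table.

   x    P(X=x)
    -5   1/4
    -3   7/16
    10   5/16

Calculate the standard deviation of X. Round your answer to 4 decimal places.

6.4126

E[X] = 9/16, E[X²] = 663/16
Var(X) = E[X²] − (E[X])² = 663/16 − 81/256 = 10527/256
SD(X) = √(10527/256) ≈ 6.4126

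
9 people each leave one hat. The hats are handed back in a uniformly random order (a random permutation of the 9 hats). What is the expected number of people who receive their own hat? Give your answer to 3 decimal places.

1.000

Let Xᵢ = 1 if person i gets their own hat. For each i, P(Xᵢ=1) = 1/9.
By linearity of expectation, E[X₁+…+X_9] = 9·(1/9) = 1.
≈ 1.000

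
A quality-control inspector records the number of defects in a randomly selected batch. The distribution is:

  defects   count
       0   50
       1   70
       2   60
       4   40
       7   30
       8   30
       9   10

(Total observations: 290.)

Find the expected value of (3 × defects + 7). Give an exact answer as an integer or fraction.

Total = 290, so P(defects=0) = 50/290, etc.
E[3x+7] = (5/29)·7 + (7/29)·10 + (6/29)·13 + (4/29)·19 + (3/29)·28 + (3/29)·31 + (1/29)·34
     = 470/29

470/29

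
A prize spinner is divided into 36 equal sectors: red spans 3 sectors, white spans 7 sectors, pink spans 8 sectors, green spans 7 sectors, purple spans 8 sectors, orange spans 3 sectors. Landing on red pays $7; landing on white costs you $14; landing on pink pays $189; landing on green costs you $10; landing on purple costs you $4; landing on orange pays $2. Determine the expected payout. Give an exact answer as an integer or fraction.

E[payout] = (3/36)·7 + (7/36)·(-14) + (8/36)·189 + (7/36)·(-10) + (8/36)·(-4) + (3/36)·2 = 1339/36

1339/36 dollars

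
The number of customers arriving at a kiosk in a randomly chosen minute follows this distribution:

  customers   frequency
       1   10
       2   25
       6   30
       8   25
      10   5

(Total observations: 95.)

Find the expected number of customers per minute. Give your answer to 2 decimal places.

5.16

Total = 95, so P(customers=1) = 10/95, etc.
E[X] = (2/19)·1 + (5/19)·2 + (6/19)·6 + (5/19)·8 + (1/19)·10
     = 98/19 ≈ 5.16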